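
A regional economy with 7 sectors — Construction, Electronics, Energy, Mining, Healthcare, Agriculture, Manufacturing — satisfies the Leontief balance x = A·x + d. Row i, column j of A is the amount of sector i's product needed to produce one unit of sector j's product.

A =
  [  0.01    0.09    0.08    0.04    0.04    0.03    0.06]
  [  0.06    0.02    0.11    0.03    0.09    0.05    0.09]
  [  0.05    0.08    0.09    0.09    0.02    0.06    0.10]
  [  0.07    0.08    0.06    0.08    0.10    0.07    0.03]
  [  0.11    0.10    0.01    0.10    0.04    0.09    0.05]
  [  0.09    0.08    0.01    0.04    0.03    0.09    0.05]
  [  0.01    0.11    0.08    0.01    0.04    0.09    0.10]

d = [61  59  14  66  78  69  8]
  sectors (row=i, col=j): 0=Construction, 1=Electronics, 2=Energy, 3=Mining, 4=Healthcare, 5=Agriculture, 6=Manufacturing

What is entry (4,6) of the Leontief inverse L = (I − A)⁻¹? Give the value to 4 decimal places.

Form M = I − A:
  [  0.99   -0.09   -0.08   -0.04   -0.04   -0.03   -0.06]
  [ -0.06    0.98   -0.11   -0.03   -0.09   -0.05   -0.09]
  [ -0.05   -0.08    0.91   -0.09   -0.02   -0.06   -0.10]
  [ -0.07   -0.08   -0.06    0.92   -0.10   -0.07   -0.03]
  [ -0.11   -0.10   -0.01   -0.10    0.96   -0.09   -0.05]
  [ -0.09   -0.08   -0.01   -0.04   -0.03    0.91   -0.05]
  [ -0.01   -0.11   -0.08   -0.01   -0.04   -0.09    0.90]
Leontief inverse L = M⁻¹:
  [  1.0460    0.1380    0.1247    0.0746    0.0737    0.0740    0.1081]
  [  0.1048    1.0879    0.1614    0.0759    0.1272    0.1071    0.1493]
  [  0.0968    0.1490    1.1509    0.1359    0.0667    0.1206    0.1642]
  [  0.1238    0.1486    0.1143    1.1310    0.1471    0.1301    0.0889]
  [  0.1595    0.1674    0.0670    0.1450    1.0897    0.1485    0.1084]
  [  0.1274    0.1323    0.0537    0.0727    0.0659    1.1356    0.0969]
  [  0.0542    0.1701    0.1330    0.0485    0.0790    0.1462    1.1606]
Total output x = L · d:
  x_0 = 1.0460·61 + 0.1380·59 + 0.1247·14 + 0.0746·66 + 0.0737·78 + 0.0740·69 + 0.1081·8 = 90.3410
  x_1 = 0.1048·61 + 1.0879·59 + 0.1614·14 + 0.0759·66 + 0.1272·78 + 0.1071·69 + 0.1493·8 = 96.3521
  x_2 = 0.0968·61 + 0.1490·59 + 1.1509·14 + 0.1359·66 + 0.0667·78 + 0.1206·69 + 0.1642·8 = 54.6188
  x_3 = 0.1238·61 + 0.1486·59 + 0.1143·14 + 1.1310·66 + 0.1471·78 + 0.1301·69 + 0.0889·8 = 113.7260
  x_4 = 0.1595·61 + 0.1674·59 + 0.0670·14 + 0.1450·66 + 1.0897·78 + 0.1485·69 + 0.1084·8 = 126.2237
  x_5 = 0.1274·61 + 0.1323·59 + 0.0537·14 + 0.0727·66 + 0.0659·78 + 1.1356·69 + 0.0969·8 = 105.4041
  x_6 = 0.0542·61 + 0.1701·59 + 0.1330·14 + 0.0485·66 + 0.0790·78 + 0.1462·69 + 1.1606·8 = 43.9380

L[4,6] = 0.1084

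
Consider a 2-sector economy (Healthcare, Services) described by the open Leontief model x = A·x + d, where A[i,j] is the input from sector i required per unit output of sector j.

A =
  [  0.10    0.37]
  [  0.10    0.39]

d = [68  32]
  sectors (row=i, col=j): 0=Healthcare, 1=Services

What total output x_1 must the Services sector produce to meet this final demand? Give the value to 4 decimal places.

69.5312

Form M = I − A:
  [  0.90   -0.37]
  [ -0.10    0.61]
Leontief inverse L = M⁻¹:
  [  1.1914    0.7227]
  [  0.1953    1.7578]
Total output x = L · d:
  x_0 = 1.1914·68 + 0.7227·32 = 104.1406
  x_1 = 0.1953·68 + 1.7578·32 = 69.5312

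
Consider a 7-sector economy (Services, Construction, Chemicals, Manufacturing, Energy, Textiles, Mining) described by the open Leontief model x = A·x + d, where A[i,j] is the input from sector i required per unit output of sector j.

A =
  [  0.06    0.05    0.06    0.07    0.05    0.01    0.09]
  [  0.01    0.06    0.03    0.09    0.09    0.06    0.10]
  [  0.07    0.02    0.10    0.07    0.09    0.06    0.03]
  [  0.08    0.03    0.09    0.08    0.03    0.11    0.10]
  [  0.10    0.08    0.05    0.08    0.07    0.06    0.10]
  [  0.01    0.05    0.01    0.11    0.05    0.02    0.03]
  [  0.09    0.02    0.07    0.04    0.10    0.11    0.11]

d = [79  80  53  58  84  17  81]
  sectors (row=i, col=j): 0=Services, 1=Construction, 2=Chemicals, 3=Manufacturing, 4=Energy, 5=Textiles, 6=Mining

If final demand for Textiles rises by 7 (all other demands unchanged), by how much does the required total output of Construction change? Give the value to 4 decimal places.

0.8239

Form M = I − A:
  [  0.94   -0.05   -0.06   -0.07   -0.05   -0.01   -0.09]
  [ -0.01    0.94   -0.03   -0.09   -0.09   -0.06   -0.10]
  [ -0.07   -0.02    0.90   -0.07   -0.09   -0.06   -0.03]
  [ -0.08   -0.03   -0.09    0.92   -0.03   -0.11   -0.10]
  [ -0.10   -0.08   -0.05   -0.08    0.93   -0.06   -0.10]
  [ -0.01   -0.05   -0.01   -0.11   -0.05    0.98   -0.03]
  [ -0.09   -0.02   -0.07   -0.04   -0.10   -0.11    0.89]
Leontief inverse L = M⁻¹:
  [  1.1091    0.0802    0.1070    0.1229    0.1013    0.0598    0.1520]
  [  0.0636    1.0961    0.0787    0.1523    0.1466    0.1177    0.1698]
  [  0.1227    0.0552    1.1506    0.1318    0.1433    0.1090    0.0920]
  [  0.1378    0.0677    0.1469    1.1510    0.0929    0.1687    0.1719]
  [  0.1625    0.1232    0.1092    0.1544    1.1378    0.1235    0.1833]
  [  0.0443    0.0731    0.0428    0.1509    0.0836    1.0586    0.0762]
  [  0.1532    0.0630    0.1273    0.1139    0.1672    0.1696    1.1878]
Total output x = L · d:
  x_0 = 1.1091·79 + 0.0802·80 + 0.1070·53 + 0.1229·58 + 0.1013·84 + 0.0598·17 + 0.1520·81 = 128.6740
  x_1 = 0.0636·79 + 1.0961·80 + 0.0787·53 + 0.1523·58 + 0.1466·84 + 0.1177·17 + 0.1698·81 = 133.7772
  x_2 = 0.1227·79 + 0.0552·80 + 1.1506·53 + 0.1318·58 + 0.1433·84 + 0.1090·17 + 0.0920·81 = 104.0688
  x_3 = 0.1378·79 + 0.0677·80 + 0.1469·53 + 1.1510·58 + 0.0929·84 + 0.1687·17 + 0.1719·81 = 115.4407
  x_4 = 0.1625·79 + 0.1232·80 + 0.1092·53 + 0.1544·58 + 1.1378·84 + 0.1235·17 + 0.1833·81 = 149.9611
  x_5 = 0.0443·79 + 0.0731·80 + 0.0428·53 + 0.1509·58 + 0.0836·84 + 1.0586·17 + 0.0762·81 = 51.5526
  x_6 = 0.1532·79 + 0.0630·80 + 0.1273·53 + 0.1139·58 + 0.1672·84 + 0.1696·17 + 1.1878·81 = 143.6242
Δx_1 = L[1,5] · Δd_5 = 0.1177 · 7 = 0.8239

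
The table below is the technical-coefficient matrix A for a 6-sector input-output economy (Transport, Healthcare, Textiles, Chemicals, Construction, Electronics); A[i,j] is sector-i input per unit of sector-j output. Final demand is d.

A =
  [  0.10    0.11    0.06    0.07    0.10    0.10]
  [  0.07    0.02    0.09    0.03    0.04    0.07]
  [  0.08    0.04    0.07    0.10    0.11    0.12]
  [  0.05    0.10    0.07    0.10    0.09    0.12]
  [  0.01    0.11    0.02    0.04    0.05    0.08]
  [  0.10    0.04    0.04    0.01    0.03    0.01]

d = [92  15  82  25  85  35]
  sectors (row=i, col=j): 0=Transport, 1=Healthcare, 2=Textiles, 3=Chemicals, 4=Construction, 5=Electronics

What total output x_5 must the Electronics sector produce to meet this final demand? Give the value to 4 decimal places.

60.7662

Form M = I − A:
  [  0.90   -0.11   -0.06   -0.07   -0.10   -0.10]
  [ -0.07    0.98   -0.09   -0.03   -0.04   -0.07]
  [ -0.08   -0.04    0.93   -0.10   -0.11   -0.12]
  [ -0.05   -0.10   -0.07    0.90   -0.09   -0.12]
  [ -0.01   -0.11   -0.02   -0.04    0.95   -0.08]
  [ -0.10   -0.04   -0.04   -0.01   -0.03    0.99]
Leontief inverse L = M⁻¹:
  [  1.1615    0.1717    0.1111    0.1174    0.1588    0.1700]
  [  0.1100    1.0576    0.1208    0.0620    0.0796    0.1145]
  [  0.1383    0.1028    1.1170    0.1479    0.1682    0.1881]
  [  0.1092    0.1583    0.1199    1.1468    0.1466    0.1876]
  [  0.0434    0.1390    0.0491    0.0627    1.0783    0.1149]
  [  0.1298    0.0700    0.0639    0.0338    0.0602    1.0449]
Total output x = L · d:
  x_0 = 1.1615·92 + 0.1717·15 + 0.1111·82 + 0.1174·25 + 0.1588·85 + 0.1700·35 = 140.9297
  x_1 = 0.1100·92 + 1.0576·15 + 0.1208·82 + 0.0620·25 + 0.0796·85 + 0.1145·35 = 48.2138
  x_2 = 0.1383·92 + 0.1028·15 + 1.1170·82 + 0.1479·25 + 0.1682·85 + 0.1881·35 = 130.4276
  x_3 = 0.1092·92 + 0.1583·15 + 0.1199·82 + 1.1468·25 + 0.1466·85 + 0.1876·35 = 69.9456
  x_4 = 0.0434·92 + 0.1390·15 + 0.0491·82 + 0.0627·25 + 1.0783·85 + 0.1149·35 = 107.3479
  x_5 = 0.1298·92 + 0.0700·15 + 0.0639·82 + 0.0338·25 + 0.0602·85 + 1.0449·35 = 60.7662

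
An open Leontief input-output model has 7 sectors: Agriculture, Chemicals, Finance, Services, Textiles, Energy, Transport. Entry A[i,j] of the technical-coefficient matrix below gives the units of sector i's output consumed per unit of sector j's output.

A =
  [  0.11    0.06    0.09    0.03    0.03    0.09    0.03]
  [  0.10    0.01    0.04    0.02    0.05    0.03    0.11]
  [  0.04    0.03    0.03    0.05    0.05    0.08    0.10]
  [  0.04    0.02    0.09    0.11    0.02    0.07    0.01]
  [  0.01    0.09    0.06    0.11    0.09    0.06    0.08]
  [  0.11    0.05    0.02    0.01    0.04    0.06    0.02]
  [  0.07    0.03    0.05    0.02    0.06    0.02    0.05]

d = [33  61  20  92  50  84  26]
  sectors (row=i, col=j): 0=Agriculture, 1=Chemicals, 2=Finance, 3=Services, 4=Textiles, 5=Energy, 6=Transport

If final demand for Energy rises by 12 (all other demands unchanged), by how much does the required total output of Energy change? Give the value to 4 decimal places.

13.1058

Form M = I − A:
  [  0.89   -0.06   -0.09   -0.03   -0.03   -0.09   -0.03]
  [ -0.10    0.99   -0.04   -0.02   -0.05   -0.03   -0.11]
  [ -0.04   -0.03    0.97   -0.05   -0.05   -0.08   -0.10]
  [ -0.04   -0.02   -0.09    0.89   -0.02   -0.07   -0.01]
  [ -0.01   -0.09   -0.06   -0.11    0.91   -0.06   -0.08]
  [ -0.11   -0.05   -0.02   -0.01   -0.04    0.94   -0.02]
  [ -0.07   -0.03   -0.05   -0.02   -0.06   -0.02    0.95]
Leontief inverse L = M⁻¹:
  [  1.1650    0.0902    0.1275    0.0592    0.0622    0.1351    0.0694]
  [  0.1417    1.0365    0.0736    0.0458    0.0788    0.0644    0.1407]
  [  0.0827    0.0557    1.0621    0.0777    0.0795    0.1137    0.1308]
  [  0.0783    0.0421    0.1218    1.1415    0.0439    0.1078    0.0382]
  [  0.0608    0.1217    0.1035    0.1542    1.1296    0.1048    0.1259]
  [  0.1512    0.0736    0.0488    0.0307    0.0635    1.0922    0.0471]
  [  0.1033    0.0524    0.0777    0.0443    0.0849    0.0499    1.0788]
Total output x = L · d:
  x_0 = 1.1650·33 + 0.0902·61 + 0.1275·20 + 0.0592·92 + 0.0622·50 + 0.1351·84 + 0.0694·26 = 68.2120
  x_1 = 0.1417·33 + 1.0365·61 + 0.0736·20 + 0.0458·92 + 0.0788·50 + 0.0644·84 + 0.1407·26 = 86.5964
  x_2 = 0.0827·33 + 0.0557·61 + 1.0621·20 + 0.0777·92 + 0.0795·50 + 0.1137·84 + 0.1308·26 = 51.4505
  x_3 = 0.0783·33 + 0.0421·61 + 0.1218·20 + 1.1415·92 + 0.0439·50 + 0.1078·84 + 0.0382·26 = 124.8566
  x_4 = 0.0608·33 + 0.1217·61 + 0.1035·20 + 0.1542·92 + 1.1296·50 + 0.1048·84 + 0.1259·26 = 94.2417
  x_5 = 0.1512·33 + 0.0736·61 + 0.0488·20 + 0.0307·92 + 0.0635·50 + 1.0922·84 + 0.0471·26 = 109.4200
  x_6 = 0.1033·33 + 0.0524·61 + 0.0777·20 + 0.0443·92 + 0.0849·50 + 0.0499·84 + 1.0788·26 = 48.7214
Δx_5 = L[5,5] · Δd_5 = 1.0922 · 12 = 13.1058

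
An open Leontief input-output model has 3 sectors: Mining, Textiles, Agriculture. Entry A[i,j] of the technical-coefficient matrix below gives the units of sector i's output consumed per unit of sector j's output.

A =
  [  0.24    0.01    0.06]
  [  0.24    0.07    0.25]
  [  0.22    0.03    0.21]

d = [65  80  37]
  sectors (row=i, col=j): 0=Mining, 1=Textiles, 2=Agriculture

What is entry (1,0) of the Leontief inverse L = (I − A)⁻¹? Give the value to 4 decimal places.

L[1,0] = 0.4551

Form M = I − A:
  [  0.76   -0.01   -0.06]
  [ -0.24    0.93   -0.25]
  [ -0.22   -0.03    0.79]
Leontief inverse L = M⁻¹:
  [  1.3529    0.0180    0.1085]
  [  0.4551    1.0924    0.3803]
  [  0.3940    0.0465    1.3105]
Total output x = L · d:
  x_0 = 1.3529·65 + 0.0180·80 + 0.1085·37 = 93.3943
  x_1 = 0.4551·65 + 1.0924·80 + 0.3803·37 = 131.0427
  x_2 = 0.3940·65 + 0.0465·80 + 1.3105·37 = 77.8203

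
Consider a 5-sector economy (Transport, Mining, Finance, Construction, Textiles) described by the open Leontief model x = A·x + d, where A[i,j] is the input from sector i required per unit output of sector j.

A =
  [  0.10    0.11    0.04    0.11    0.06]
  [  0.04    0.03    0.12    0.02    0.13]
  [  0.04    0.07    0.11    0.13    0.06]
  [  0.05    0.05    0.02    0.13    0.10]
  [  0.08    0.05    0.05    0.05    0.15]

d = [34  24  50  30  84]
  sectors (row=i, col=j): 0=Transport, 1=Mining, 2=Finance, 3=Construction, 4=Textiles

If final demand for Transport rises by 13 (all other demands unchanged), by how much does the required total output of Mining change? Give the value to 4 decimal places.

0.9724

Form M = I − A:
  [  0.90   -0.11   -0.04   -0.11   -0.06]
  [ -0.04    0.97   -0.12   -0.02   -0.13]
  [ -0.04   -0.07    0.89   -0.13   -0.06]
  [ -0.05   -0.05   -0.02    0.87   -0.10]
  [ -0.08   -0.05   -0.05   -0.05    0.85]
Leontief inverse L = M⁻¹:
  [  1.1423    0.1508    0.0827    0.1677    0.1293]
  [  0.0748    1.0641    0.1589    0.0684    0.1873]
  [  0.0779    0.1084    1.1531    0.1919    0.1261]
  [  0.0857    0.0824    0.0505    1.1790    0.1609]
  [  0.1215    0.0880    0.0879    0.1004    1.2165]
Total output x = L · d:
  x_0 = 1.1423·34 + 0.1508·24 + 0.0827·50 + 0.1677·30 + 0.1293·84 = 62.4813
  x_1 = 0.0748·34 + 1.0641·24 + 0.1589·50 + 0.0684·30 + 0.1873·84 = 53.8097
  x_2 = 0.0779·34 + 0.1084·24 + 1.1531·50 + 0.1919·30 + 0.1261·84 = 79.2539
  x_3 = 0.0857·34 + 0.0824·24 + 0.0505·50 + 1.1790·30 + 0.1609·84 = 56.3034
  x_4 = 0.1215·34 + 0.0880·24 + 0.0879·50 + 0.1004·30 + 1.2165·84 = 115.8434
Δx_1 = L[1,0] · Δd_0 = 0.0748 · 13 = 0.9724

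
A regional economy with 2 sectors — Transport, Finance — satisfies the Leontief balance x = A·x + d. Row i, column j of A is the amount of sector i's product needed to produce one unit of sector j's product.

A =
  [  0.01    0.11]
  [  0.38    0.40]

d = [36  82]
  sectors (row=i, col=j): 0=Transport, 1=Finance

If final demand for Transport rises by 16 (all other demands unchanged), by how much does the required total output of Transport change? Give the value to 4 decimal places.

17.3850

Form M = I − A:
  [  0.99   -0.11]
  [ -0.38    0.60]
Leontief inverse L = M⁻¹:
  [  1.0866    0.1992]
  [  0.6882    1.7928]
Total output x = L · d:
  x_0 = 1.0866·36 + 0.1992·82 = 55.4509
  x_1 = 0.6882·36 + 1.7928·82 = 171.7856
Δx_0 = L[0,0] · Δd_0 = 1.0866 · 16 = 17.3850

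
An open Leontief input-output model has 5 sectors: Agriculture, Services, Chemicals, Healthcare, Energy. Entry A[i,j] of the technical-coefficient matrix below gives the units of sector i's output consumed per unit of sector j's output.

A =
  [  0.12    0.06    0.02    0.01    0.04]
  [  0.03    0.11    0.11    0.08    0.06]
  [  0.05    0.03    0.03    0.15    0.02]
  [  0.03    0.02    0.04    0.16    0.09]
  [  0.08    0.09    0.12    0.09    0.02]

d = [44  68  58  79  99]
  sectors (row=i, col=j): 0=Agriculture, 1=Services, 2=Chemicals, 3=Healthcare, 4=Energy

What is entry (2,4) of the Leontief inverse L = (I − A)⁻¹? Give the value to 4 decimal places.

L[2,4] = 0.0457

Form M = I − A:
  [  0.88   -0.06   -0.02   -0.01   -0.04]
  [ -0.03    0.89   -0.11   -0.08   -0.06]
  [ -0.05   -0.03    0.97   -0.15   -0.02]
  [ -0.03   -0.02   -0.04    0.84   -0.09]
  [ -0.08   -0.09   -0.12   -0.09    0.98]
Leontief inverse L = M⁻¹:
  [  1.1480    0.0853    0.0417    0.0353    0.0562]
  [  0.0605    1.1449    0.1481    0.1457    0.0890]
  [  0.0724    0.0494    1.0518    0.1983    0.0457]
  [  0.0580    0.0458    0.0714    1.2210    0.1188]
  [  0.1135    0.1224    0.1524    0.1527    1.0497]
Total output x = L · d:
  x_0 = 1.1480·44 + 0.0853·68 + 0.0417·58 + 0.0353·79 + 0.0562·99 = 67.0749
  x_1 = 0.0605·44 + 1.1449·68 + 0.1481·58 + 0.1457·79 + 0.0890·99 = 109.4302
  x_2 = 0.0724·44 + 0.0494·68 + 1.0518·58 + 0.1983·79 + 0.0457·99 = 87.7351
  x_3 = 0.0580·44 + 0.0458·68 + 0.0714·58 + 1.2210·79 + 0.1188·99 = 118.0259
  x_4 = 0.1135·44 + 0.1224·68 + 0.1524·58 + 0.1527·79 + 1.0497·99 = 138.1278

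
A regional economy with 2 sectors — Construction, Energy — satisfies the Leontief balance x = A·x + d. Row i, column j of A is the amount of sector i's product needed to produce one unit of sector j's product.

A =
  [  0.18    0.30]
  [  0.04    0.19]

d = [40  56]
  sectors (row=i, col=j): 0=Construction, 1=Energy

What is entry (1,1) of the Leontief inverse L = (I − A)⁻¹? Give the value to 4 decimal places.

Form M = I − A:
  [  0.82   -0.30]
  [ -0.04    0.81]
Leontief inverse L = M⁻¹:
  [  1.2420    0.4600]
  [  0.0613    1.2573]
Total output x = L · d:
  x_0 = 1.2420·40 + 0.4600·56 = 75.4370
  x_1 = 0.0613·40 + 1.2573·56 = 72.8611

L[1,1] = 1.2573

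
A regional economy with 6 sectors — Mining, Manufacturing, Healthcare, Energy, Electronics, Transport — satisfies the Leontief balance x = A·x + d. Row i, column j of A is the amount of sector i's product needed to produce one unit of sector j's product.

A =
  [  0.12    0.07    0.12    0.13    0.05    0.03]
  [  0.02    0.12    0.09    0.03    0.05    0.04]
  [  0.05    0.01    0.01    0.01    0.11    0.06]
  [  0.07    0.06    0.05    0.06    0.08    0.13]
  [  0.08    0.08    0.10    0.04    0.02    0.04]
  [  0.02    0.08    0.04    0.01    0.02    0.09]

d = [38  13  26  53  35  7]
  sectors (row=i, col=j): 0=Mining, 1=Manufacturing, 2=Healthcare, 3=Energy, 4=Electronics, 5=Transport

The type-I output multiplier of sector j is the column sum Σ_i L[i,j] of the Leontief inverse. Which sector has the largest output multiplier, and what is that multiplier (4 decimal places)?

Form M = I − A:
  [  0.88   -0.07   -0.12   -0.13   -0.05   -0.03]
  [ -0.02    0.88   -0.09   -0.03   -0.05   -0.04]
  [ -0.05   -0.01    0.99   -0.01   -0.11   -0.06]
  [ -0.07   -0.06   -0.05    0.94   -0.08   -0.13]
  [ -0.08   -0.08   -0.10   -0.04    0.98   -0.04]
  [ -0.02   -0.08   -0.04   -0.01   -0.02    0.91]
Leontief inverse L = M⁻¹:
  [  1.1742    0.1242    0.1761    0.1735    0.1019    0.0850]
  [  0.0463    1.1586    0.1245    0.0489    0.0809    0.0712]
  [  0.0757    0.0388    1.0404    0.0290    0.1267    0.0825]
  [  0.1092    0.1105    0.0970    1.0902    0.1147    0.1756]
  [  0.1133    0.1177    0.1373    0.0665    1.0545    0.0738]
  [  0.0369    0.1101    0.0646    0.0228    0.0394    1.1142]
Total output x = L · d:
  x_0 = 1.1742·38 + 0.1242·13 + 0.1761·26 + 0.1735·53 + 0.1019·35 + 0.0850·7 = 64.1689
  x_1 = 0.0463·38 + 1.1586·13 + 0.1245·26 + 0.0489·53 + 0.0809·35 + 0.0712·7 = 25.9770
  x_2 = 0.0757·38 + 0.0388·13 + 1.0404·26 + 0.0290·53 + 0.1267·35 + 0.0825·7 = 36.9828
  x_3 = 0.1092·38 + 0.1105·13 + 0.0970·26 + 1.0902·53 + 0.1147·35 + 0.1756·7 = 71.1333
  x_4 = 0.1133·38 + 0.1177·13 + 0.1373·26 + 0.0665·53 + 1.0545·35 + 0.0738·7 = 50.3585
  x_5 = 0.0369·38 + 0.1101·13 + 0.0646·26 + 0.0228·53 + 0.0394·35 + 1.1142·7 = 14.9004
Output multipliers (column sums of L):
  Mining: 1.5555
  Manufacturing: 1.6600
  Healthcare: 1.6399
  Energy: 1.4310
  Electronics: 1.5181
  Transport: 1.6024

Manufacturing (1.6600)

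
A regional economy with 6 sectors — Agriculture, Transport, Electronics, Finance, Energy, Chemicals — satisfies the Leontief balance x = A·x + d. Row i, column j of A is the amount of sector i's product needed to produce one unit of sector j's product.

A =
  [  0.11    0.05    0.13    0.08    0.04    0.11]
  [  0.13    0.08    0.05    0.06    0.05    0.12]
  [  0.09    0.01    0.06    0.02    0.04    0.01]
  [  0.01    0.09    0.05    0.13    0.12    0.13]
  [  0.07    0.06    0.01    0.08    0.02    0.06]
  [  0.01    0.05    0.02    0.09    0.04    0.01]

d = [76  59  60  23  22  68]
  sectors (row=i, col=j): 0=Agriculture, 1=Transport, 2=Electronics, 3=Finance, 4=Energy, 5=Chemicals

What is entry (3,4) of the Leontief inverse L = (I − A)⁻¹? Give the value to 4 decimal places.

Form M = I − A:
  [  0.89   -0.05   -0.13   -0.08   -0.04   -0.11]
  [ -0.13    0.92   -0.05   -0.06   -0.05   -0.12]
  [ -0.09   -0.01    0.94   -0.02   -0.04   -0.01]
  [ -0.01   -0.09   -0.05    0.87   -0.12   -0.13]
  [ -0.07   -0.06   -0.01   -0.08    0.98   -0.06]
  [ -0.01   -0.05   -0.02   -0.09   -0.04    0.99]
Leontief inverse L = M⁻¹:
  [  1.1654    0.0937    0.1782    0.1427    0.0839    0.1665]
  [  0.1849    1.1259    0.0968    0.1239    0.0915    0.1798]
  [  0.1195    0.0287    1.0858    0.0471    0.0580    0.0374]
  [  0.0585    0.1431    0.0855    1.2020    0.1682    0.1928]
  [  0.1026    0.0922    0.0390    0.1239    1.0503    0.1029]
  [  0.0330    0.0751    0.0380    0.1229    0.0644    1.0433]
Total output x = L · d:
  x_0 = 1.1654·76 + 0.0937·59 + 0.1782·60 + 0.1427·23 + 0.0839·22 + 0.1665·68 = 121.2366
  x_1 = 0.1849·76 + 1.1259·59 + 0.0968·60 + 0.1239·23 + 0.0915·22 + 0.1798·68 = 103.3761
  x_2 = 0.1195·76 + 0.0287·59 + 1.0858·60 + 0.0471·23 + 0.0580·22 + 0.0374·68 = 80.8296
  x_3 = 0.0585·76 + 0.1431·59 + 0.0855·60 + 1.2020·23 + 0.1682·22 + 0.1928·68 = 62.4760
  x_4 = 0.1026·76 + 0.0922·59 + 0.0390·60 + 0.1239·23 + 1.0503·22 + 0.1029·68 = 48.5305
  x_5 = 0.0330·76 + 0.0751·59 + 0.0380·60 + 0.1229·23 + 0.0644·22 + 1.0433·68 = 84.4059

L[3,4] = 0.1682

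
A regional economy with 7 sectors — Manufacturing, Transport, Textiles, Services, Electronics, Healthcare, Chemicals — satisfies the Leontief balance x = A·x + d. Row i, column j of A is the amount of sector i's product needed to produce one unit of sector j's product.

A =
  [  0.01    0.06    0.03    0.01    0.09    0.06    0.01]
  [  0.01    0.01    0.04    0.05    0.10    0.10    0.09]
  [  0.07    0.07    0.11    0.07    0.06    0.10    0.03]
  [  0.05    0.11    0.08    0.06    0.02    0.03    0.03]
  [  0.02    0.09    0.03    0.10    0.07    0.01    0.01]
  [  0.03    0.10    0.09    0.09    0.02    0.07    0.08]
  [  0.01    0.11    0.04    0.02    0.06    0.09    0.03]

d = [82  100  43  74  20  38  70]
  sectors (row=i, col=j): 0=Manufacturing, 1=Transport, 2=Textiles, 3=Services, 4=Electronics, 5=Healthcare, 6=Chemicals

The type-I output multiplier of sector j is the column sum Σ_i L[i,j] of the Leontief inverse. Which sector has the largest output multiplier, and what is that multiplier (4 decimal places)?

Transport (1.8967)

Form M = I − A:
  [  0.99   -0.06   -0.03   -0.01   -0.09   -0.06   -0.01]
  [ -0.01    0.99   -0.04   -0.05   -0.10   -0.10   -0.09]
  [ -0.07   -0.07    0.89   -0.07   -0.06   -0.10   -0.03]
  [ -0.05   -0.11   -0.08    0.94   -0.02   -0.03   -0.03]
  [ -0.02   -0.09   -0.03   -0.10    0.93   -0.01   -0.01]
  [ -0.03   -0.10   -0.09   -0.09   -0.02    0.93   -0.08]
  [ -0.01   -0.11   -0.04   -0.02   -0.06   -0.09    0.97]
Leontief inverse L = M⁻¹:
  [  1.0225    0.0935    0.0566    0.0416    0.1174    0.0877    0.0307]
  [  0.0295    1.0678    0.0816    0.0937    0.1356    0.1414    0.1179]
  [  0.0978    0.1356    1.1668    0.1234    0.1097    0.1581    0.0677]
  [  0.0696    0.1543    0.1202    1.0967    0.0601    0.0758    0.0595]
  [  0.0364    0.1297    0.0620    0.1340    1.1027    0.0424    0.0333]
  [  0.0554    0.1619    0.1432    0.1375    0.0668    1.1282    0.1180]
  [  0.0267    0.1539    0.0775    0.0598    0.0968    0.1323    1.0616]
Total output x = L · d:
  x_0 = 1.0225·82 + 0.0935·100 + 0.0566·43 + 0.0416·74 + 0.1174·20 + 0.0877·38 + 0.0307·70 = 106.5413
  x_1 = 0.0295·82 + 1.0678·100 + 0.0816·43 + 0.0937·74 + 0.1356·20 + 0.1414·38 + 0.1179·70 = 135.9657
  x_2 = 0.0978·82 + 0.1356·100 + 1.1668·43 + 0.1234·74 + 0.1097·20 + 0.1581·38 + 0.0677·70 = 93.8193
  x_3 = 0.0696·82 + 0.1543·100 + 0.1202·43 + 1.0967·74 + 0.0601·20 + 0.0758·38 + 0.0595·70 = 115.7065
  x_4 = 0.0364·82 + 0.1297·100 + 0.0620·43 + 0.1340·74 + 1.1027·20 + 0.0424·38 + 0.0333·70 = 54.5317
  x_5 = 0.0554·82 + 0.1619·100 + 0.1432·43 + 0.1375·74 + 0.0668·20 + 1.1282·38 + 0.1180·70 = 89.5378
  x_6 = 0.0267·82 + 0.1539·100 + 0.0775·43 + 0.0598·74 + 0.0968·20 + 0.1323·38 + 1.0616·70 = 106.6174
Output multipliers (column sums of L):
  Manufacturing: 1.3379
  Transport: 1.8967
  Textiles: 1.7080
  Services: 1.6866
  Electronics: 1.6892
  Healthcare: 1.7658
  Chemicals: 1.4887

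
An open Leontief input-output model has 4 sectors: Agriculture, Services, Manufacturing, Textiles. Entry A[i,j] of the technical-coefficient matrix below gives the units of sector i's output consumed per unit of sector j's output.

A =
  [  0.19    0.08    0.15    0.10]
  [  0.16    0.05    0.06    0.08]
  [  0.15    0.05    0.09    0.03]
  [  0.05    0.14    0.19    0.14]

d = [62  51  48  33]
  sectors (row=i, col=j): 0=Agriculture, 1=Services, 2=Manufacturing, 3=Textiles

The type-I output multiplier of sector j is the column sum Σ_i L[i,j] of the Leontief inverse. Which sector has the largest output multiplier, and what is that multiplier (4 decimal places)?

Agriculture (1.9856)

Form M = I − A:
  [  0.81   -0.08   -0.15   -0.10]
  [ -0.16    0.95   -0.06   -0.08]
  [ -0.15   -0.05    0.91   -0.03]
  [ -0.05   -0.14   -0.19    0.86]
Leontief inverse L = M⁻¹:
  [  1.3246    0.1517    0.2654    0.1774]
  [  0.2525    1.1016    0.1428    0.1368]
  [  0.2378    0.0924    1.1602    0.0767]
  [  0.1707    0.2086    0.2950    1.2123]
Total output x = L · d:
  x_0 = 1.3246·62 + 0.1517·51 + 0.2654·48 + 0.1774·33 = 108.4530
  x_1 = 0.2525·62 + 1.1016·51 + 0.1428·48 + 0.1368·33 = 83.2043
  x_2 = 0.2378·62 + 0.0924·51 + 1.1602·48 + 0.0767·33 = 77.6810
  x_3 = 0.1707·62 + 0.2086·51 + 0.2950·48 + 1.2123·33 = 75.3845
Output multipliers (column sums of L):
  Agriculture: 1.9856
  Services: 1.5542
  Manufacturing: 1.8634
  Textiles: 1.6033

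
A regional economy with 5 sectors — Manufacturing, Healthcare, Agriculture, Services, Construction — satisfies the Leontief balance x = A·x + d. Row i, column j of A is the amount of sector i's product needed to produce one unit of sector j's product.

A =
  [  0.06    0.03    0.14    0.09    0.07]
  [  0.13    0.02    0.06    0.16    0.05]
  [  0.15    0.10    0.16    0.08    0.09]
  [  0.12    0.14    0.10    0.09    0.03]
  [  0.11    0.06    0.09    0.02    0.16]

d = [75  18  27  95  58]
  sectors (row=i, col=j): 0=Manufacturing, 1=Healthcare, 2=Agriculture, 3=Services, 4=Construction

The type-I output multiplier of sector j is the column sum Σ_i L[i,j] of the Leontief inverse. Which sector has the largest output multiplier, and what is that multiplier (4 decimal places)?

Manufacturing (2.0568)

Form M = I − A:
  [  0.94   -0.03   -0.14   -0.09   -0.07]
  [ -0.13    0.98   -0.06   -0.16   -0.05]
  [ -0.15   -0.10    0.84   -0.08   -0.09]
  [ -0.12   -0.14   -0.10    0.91   -0.03]
  [ -0.11   -0.06   -0.09   -0.02    0.84]
Leontief inverse L = M⁻¹:
  [  1.1474    0.0883    0.2297    0.1521    0.1309]
  [  0.2152    1.0814    0.1516    0.2271    0.1067]
  [  0.2730    0.1757    1.2884    0.1751    0.1775]
  [  0.2210    0.2010    0.2012    1.1759    0.0939]
  [  0.2001    0.1124    0.1837    0.0829    1.2365]
Total output x = L · d:
  x_0 = 1.1474·75 + 0.0883·18 + 0.2297·27 + 0.1521·95 + 0.1309·58 = 115.8878
  x_1 = 0.2152·75 + 1.0814·18 + 0.1516·27 + 0.2271·95 + 0.1067·58 = 67.4605
  x_2 = 0.2730·75 + 0.1757·18 + 1.2884·27 + 0.1751·95 + 0.1775·58 = 85.3509
  x_3 = 0.2210·75 + 0.2010·18 + 0.2012·27 + 1.1759·95 + 0.0939·58 = 142.7843
  x_4 = 0.2001·75 + 0.1124·18 + 0.1837·27 + 0.0829·95 + 1.2365·58 = 101.5864
Output multipliers (column sums of L):
  Manufacturing: 2.0568
  Healthcare: 1.6589
  Agriculture: 2.0546
  Services: 1.8130
  Construction: 1.7455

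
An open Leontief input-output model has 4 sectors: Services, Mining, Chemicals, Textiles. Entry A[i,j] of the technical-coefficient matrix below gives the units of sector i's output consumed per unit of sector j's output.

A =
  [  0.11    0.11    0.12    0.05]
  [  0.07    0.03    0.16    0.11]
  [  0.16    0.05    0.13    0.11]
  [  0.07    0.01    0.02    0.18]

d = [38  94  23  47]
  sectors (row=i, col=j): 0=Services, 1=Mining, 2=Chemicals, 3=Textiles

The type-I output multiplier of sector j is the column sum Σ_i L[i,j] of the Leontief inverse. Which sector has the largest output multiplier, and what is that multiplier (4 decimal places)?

Textiles (1.7212)

Form M = I − A:
  [  0.89   -0.11   -0.12   -0.05]
  [ -0.07    0.97   -0.16   -0.11]
  [ -0.16   -0.05    0.87   -0.11]
  [ -0.07   -0.01   -0.02    0.82]
Leontief inverse L = M⁻¹:
  [  1.1787    0.1448    0.1919    0.1170]
  [  0.1366    1.0595    0.2178    0.1797]
  [  0.2383    0.0910    1.2034    0.1882]
  [  0.1081    0.0275    0.0484    1.2363]
Total output x = L · d:
  x_0 = 1.1787·38 + 0.1448·94 + 0.1919·23 + 0.1170·47 = 68.3116
  x_1 = 0.1366·38 + 1.0595·94 + 0.2178·23 + 0.1797·47 = 118.2398
  x_2 = 0.2383·38 + 0.0910·94 + 1.2034·23 + 0.1882·47 = 54.1288
  x_3 = 0.1081·38 + 0.0275·94 + 0.0484·23 + 1.2363·47 = 65.9107
Output multipliers (column sums of L):
  Services: 1.6617
  Mining: 1.3228
  Chemicals: 1.6615
  Textiles: 1.7212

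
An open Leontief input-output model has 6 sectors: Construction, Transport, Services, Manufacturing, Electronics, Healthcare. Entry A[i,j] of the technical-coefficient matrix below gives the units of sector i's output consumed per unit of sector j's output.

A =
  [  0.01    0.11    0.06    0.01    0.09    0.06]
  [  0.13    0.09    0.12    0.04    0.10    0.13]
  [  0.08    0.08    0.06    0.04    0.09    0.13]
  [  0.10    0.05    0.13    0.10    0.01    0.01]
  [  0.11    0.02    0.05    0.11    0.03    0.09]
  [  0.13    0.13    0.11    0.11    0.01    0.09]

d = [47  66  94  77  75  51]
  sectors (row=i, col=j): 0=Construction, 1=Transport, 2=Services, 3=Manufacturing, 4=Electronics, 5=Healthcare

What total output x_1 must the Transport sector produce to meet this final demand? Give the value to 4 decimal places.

Form M = I − A:
  [  0.99   -0.11   -0.06   -0.01   -0.09   -0.06]
  [ -0.13    0.91   -0.12   -0.04   -0.10   -0.13]
  [ -0.08   -0.08    0.94   -0.04   -0.09   -0.13]
  [ -0.10   -0.05   -0.13    0.90   -0.01   -0.01]
  [ -0.11   -0.02   -0.05   -0.11    0.97   -0.09]
  [ -0.13   -0.13   -0.11   -0.11   -0.01    0.91]
Leontief inverse L = M⁻¹:
  [  1.0778    0.1645    0.1190    0.0557    0.1299    0.1250]
  [  0.2351    1.1901    0.2192    0.1145    0.1684    0.2348]
  [  0.1671    0.1596    1.1414    0.1028    0.1411    0.2120]
  [  0.1614    0.1109    0.1939    1.1423    0.0569    0.0724]
  [  0.1753    0.0851    0.1184    0.1599    1.0701    0.1482]
  [  0.2292    0.2272    0.2110    0.1766    0.0783    1.1863]
Total output x = L · d:
  x_0 = 1.0778·47 + 0.1645·66 + 0.1190·94 + 0.0557·77 + 0.1299·75 + 0.1250·51 = 93.1147
  x_1 = 0.2351·47 + 1.1901·66 + 0.2192·94 + 0.1145·77 + 0.1684·75 + 0.2348·51 = 143.6279
  x_2 = 0.1671·47 + 0.1596·66 + 1.1414·94 + 0.1028·77 + 0.1411·75 + 0.2120·51 = 154.9856
  x_3 = 0.1614·47 + 0.1109·66 + 0.1939·94 + 1.1423·77 + 0.0569·75 + 0.0724·51 = 129.0532
  x_4 = 0.1753·47 + 0.0851·66 + 0.1184·94 + 0.1599·77 + 1.0701·75 + 0.1482·51 = 125.1154
  x_5 = 0.2292·47 + 0.2272·66 + 0.2110·94 + 0.1766·77 + 0.0783·75 + 1.1863·51 = 125.5736

143.6279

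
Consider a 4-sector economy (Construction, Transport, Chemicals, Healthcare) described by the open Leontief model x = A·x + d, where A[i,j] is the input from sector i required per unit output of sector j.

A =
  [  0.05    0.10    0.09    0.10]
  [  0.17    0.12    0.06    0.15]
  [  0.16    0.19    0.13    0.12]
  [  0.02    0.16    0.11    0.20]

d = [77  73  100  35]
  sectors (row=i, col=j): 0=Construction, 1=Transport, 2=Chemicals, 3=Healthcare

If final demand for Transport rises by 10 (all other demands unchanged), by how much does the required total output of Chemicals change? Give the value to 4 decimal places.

3.5098

Form M = I − A:
  [  0.95   -0.10   -0.09   -0.10]
  [ -0.17    0.88   -0.06   -0.15]
  [ -0.16   -0.19    0.87   -0.12]
  [ -0.02   -0.16   -0.11    0.80]
Leontief inverse L = M⁻¹:
  [  1.1181    0.1967    0.1545    0.1998]
  [  0.2549    1.2500    0.1491    0.2886]
  [  0.2774    0.3510    1.2385    0.2863]
  [  0.1171    0.3032    0.2040    1.3521]
Total output x = L · d:
  x_0 = 1.1181·77 + 0.1967·73 + 0.1545·100 + 0.1998·35 = 122.8963
  x_1 = 0.2549·77 + 1.2500·73 + 0.1491·100 + 0.2886·35 = 135.8791
  x_2 = 0.2774·77 + 0.3510·73 + 1.2385·100 + 0.2863·35 = 180.8556
  x_3 = 0.1171·77 + 0.3032·73 + 0.2040·100 + 1.3521·35 = 98.8659
Δx_2 = L[2,1] · Δd_1 = 0.3510 · 10 = 3.5098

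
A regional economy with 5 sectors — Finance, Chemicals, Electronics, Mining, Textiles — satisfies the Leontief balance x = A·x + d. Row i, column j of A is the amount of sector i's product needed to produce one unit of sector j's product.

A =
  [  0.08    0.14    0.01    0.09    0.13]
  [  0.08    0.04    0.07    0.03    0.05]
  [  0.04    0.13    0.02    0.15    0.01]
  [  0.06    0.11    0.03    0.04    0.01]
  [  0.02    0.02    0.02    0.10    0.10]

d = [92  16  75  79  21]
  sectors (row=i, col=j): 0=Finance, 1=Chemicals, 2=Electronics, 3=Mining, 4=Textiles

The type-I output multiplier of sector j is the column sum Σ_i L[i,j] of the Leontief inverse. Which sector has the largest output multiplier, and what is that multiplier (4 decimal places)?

Chemicals (1.6238)

Form M = I − A:
  [  0.92   -0.14   -0.01   -0.09   -0.13]
  [ -0.08    0.96   -0.07   -0.03   -0.05]
  [ -0.04   -0.13    0.98   -0.15   -0.01]
  [ -0.06   -0.11   -0.03    0.96   -0.01]
  [ -0.02   -0.02   -0.02   -0.10    0.90]
Leontief inverse L = M⁻¹:
  [  1.1170    0.1862    0.0323    0.1337    0.1735]
  [  0.1030    1.0766    0.0815    0.0640    0.0763]
  [  0.0725    0.1725    1.0396    0.1781    0.0336]
  [  0.0843    0.1409    0.0442    1.0642    0.0323]
  [  0.0381    0.0476    0.0305    0.1266    1.1210]
Total output x = L · d:
  x_0 = 1.1170·92 + 0.1862·16 + 0.0323·75 + 0.1337·79 + 0.1735·21 = 122.3769
  x_1 = 0.1030·92 + 1.0766·16 + 0.0815·75 + 0.0640·79 + 0.0763·21 = 39.4687
  x_2 = 0.0725·92 + 0.1725·16 + 1.0396·75 + 0.1781·79 + 0.0336·21 = 102.1816
  x_3 = 0.0843·92 + 0.1409·16 + 0.0442·75 + 1.0642·79 + 0.0323·21 = 98.0735
  x_4 = 0.0381·92 + 0.0476·16 + 0.0305·75 + 0.1266·79 + 1.1210·21 = 40.0977
Output multipliers (column sums of L):
  Finance: 1.4150
  Chemicals: 1.6238
  Electronics: 1.2281
  Mining: 1.5666
  Textiles: 1.4368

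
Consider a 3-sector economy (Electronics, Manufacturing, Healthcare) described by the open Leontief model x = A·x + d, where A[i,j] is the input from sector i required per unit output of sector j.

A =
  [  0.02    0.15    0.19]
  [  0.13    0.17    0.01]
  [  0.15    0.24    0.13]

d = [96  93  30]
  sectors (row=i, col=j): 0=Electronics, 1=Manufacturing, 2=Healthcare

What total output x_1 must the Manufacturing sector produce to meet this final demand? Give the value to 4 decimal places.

134.6598

Form M = I − A:
  [  0.98   -0.15   -0.19]
  [ -0.13    0.83   -0.01]
  [ -0.15   -0.24    0.87]
Leontief inverse L = M⁻¹:
  [  1.0929    0.2674    0.2417]
  [  0.1740    1.2514    0.0524]
  [  0.2364    0.3913    1.2056]
Total output x = L · d:
  x_0 = 1.0929·96 + 0.2674·93 + 0.2417·30 = 137.0387
  x_1 = 0.1740·96 + 1.2514·93 + 0.0524·30 = 134.6598
  x_2 = 0.2364·96 + 0.3913·93 + 1.2056·30 = 95.2576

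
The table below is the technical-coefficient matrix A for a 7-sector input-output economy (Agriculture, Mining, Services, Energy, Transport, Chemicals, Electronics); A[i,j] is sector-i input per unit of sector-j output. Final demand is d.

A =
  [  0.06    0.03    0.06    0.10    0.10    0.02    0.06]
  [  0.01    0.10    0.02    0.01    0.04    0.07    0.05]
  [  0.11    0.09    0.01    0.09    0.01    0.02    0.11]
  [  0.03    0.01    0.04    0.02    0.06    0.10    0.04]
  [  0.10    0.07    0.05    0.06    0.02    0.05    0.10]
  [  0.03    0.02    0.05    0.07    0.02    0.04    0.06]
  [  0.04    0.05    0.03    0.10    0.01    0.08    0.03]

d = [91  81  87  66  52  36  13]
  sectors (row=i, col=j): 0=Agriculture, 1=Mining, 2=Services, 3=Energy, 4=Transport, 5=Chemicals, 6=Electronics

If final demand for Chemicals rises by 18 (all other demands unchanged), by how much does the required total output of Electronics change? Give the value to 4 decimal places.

1.9983

Form M = I − A:
  [  0.94   -0.03   -0.06   -0.10   -0.10   -0.02   -0.06]
  [ -0.01    0.90   -0.02   -0.01   -0.04   -0.07   -0.05]
  [ -0.11   -0.09    0.99   -0.09   -0.01   -0.02   -0.11]
  [ -0.03   -0.01   -0.04    0.98   -0.06   -0.10   -0.04]
  [ -0.10   -0.07   -0.05   -0.06    0.98   -0.05   -0.10]
  [ -0.03   -0.02   -0.05   -0.07   -0.02    0.96   -0.06]
  [ -0.04   -0.05   -0.03   -0.10   -0.01   -0.08    0.97]
Leontief inverse L = M⁻¹:
  [  1.0990    0.0638    0.0862    0.1433    0.1267    0.0595    0.1037]
  [  0.0295    1.1267    0.0360    0.0359    0.0543    0.0965    0.0770]
  [  0.1392    0.1223    1.0359    0.1324    0.0406    0.0615    0.1458]
  [  0.0558    0.0320    0.0588    1.0525    0.0753    0.1242    0.0706]
  [  0.1339    0.1046    0.0763    0.1067    1.0489    0.0894    0.1404]
  [  0.0530    0.0409    0.0664    0.0992    0.0365    1.0666    0.0867]
  [  0.0626    0.0722    0.0498    0.1296    0.0309    0.1110    1.0596]
Total output x = L · d:
  x_0 = 1.0990·91 + 0.0638·81 + 0.0862·87 + 0.1433·66 + 0.1267·52 + 0.0595·36 + 0.1037·13 = 132.2077
  x_1 = 0.0295·91 + 1.1267·81 + 0.0360·87 + 0.0359·66 + 0.0543·52 + 0.0965·36 + 0.0770·13 = 106.7440
  x_2 = 0.1392·91 + 0.1223·81 + 1.0359·87 + 0.1324·66 + 0.0406·52 + 0.0615·36 + 0.1458·13 = 127.6618
  x_3 = 0.0558·91 + 0.0320·81 + 0.0588·87 + 1.0525·66 + 0.0753·52 + 0.1242·36 + 0.0706·13 = 91.5464
  x_4 = 0.1339·91 + 0.1046·81 + 0.0763·87 + 0.1067·66 + 1.0489·52 + 0.0894·36 + 0.1404·13 = 93.9223
  x_5 = 0.0530·91 + 0.0409·81 + 0.0664·87 + 0.0992·66 + 0.0365·52 + 1.0666·36 + 0.0867·13 = 61.8747
  x_6 = 0.0626·91 + 0.0722·81 + 0.0498·87 + 0.1296·66 + 0.0309·52 + 0.1110·36 + 1.0596·13 = 43.8136
Δx_6 = L[6,5] · Δd_5 = 0.1110 · 18 = 1.9983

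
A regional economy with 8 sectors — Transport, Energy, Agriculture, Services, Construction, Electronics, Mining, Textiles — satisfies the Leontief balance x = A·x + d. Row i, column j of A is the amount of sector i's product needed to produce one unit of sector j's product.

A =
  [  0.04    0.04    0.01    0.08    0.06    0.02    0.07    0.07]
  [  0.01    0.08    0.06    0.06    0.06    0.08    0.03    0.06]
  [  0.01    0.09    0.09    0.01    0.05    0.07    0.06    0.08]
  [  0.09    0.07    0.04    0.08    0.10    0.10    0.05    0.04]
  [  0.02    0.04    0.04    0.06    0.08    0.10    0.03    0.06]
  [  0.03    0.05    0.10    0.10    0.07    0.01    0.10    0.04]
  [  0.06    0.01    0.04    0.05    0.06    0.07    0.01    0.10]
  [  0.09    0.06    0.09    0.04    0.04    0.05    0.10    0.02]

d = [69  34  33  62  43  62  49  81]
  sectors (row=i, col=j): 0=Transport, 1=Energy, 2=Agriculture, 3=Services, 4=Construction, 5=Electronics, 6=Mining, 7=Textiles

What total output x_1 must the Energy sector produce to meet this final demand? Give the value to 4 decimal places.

Form M = I − A:
  [  0.96   -0.04   -0.01   -0.08   -0.06   -0.02   -0.07   -0.07]
  [ -0.01    0.92   -0.06   -0.06   -0.06   -0.08   -0.03   -0.06]
  [ -0.01   -0.09    0.91   -0.01   -0.05   -0.07   -0.06   -0.08]
  [ -0.09   -0.07   -0.04    0.92   -0.10   -0.10   -0.05   -0.04]
  [ -0.02   -0.04   -0.04   -0.06    0.92   -0.10   -0.03   -0.06]
  [ -0.03   -0.05   -0.10   -0.10   -0.07    0.99   -0.10   -0.04]
  [ -0.06   -0.01   -0.04   -0.05   -0.06   -0.07    0.99   -0.10]
  [ -0.09   -0.06   -0.09   -0.04   -0.04   -0.05   -0.10    0.98]
Leontief inverse L = M⁻¹:
  [  1.0764    0.0781    0.0506    0.1246    0.1088    0.0686    0.1093    0.1115]
  [  0.0446    1.1283    0.1133    0.1095    0.1144    0.1336    0.0774    0.1063]
  [  0.0437    0.1393    1.1468    0.0570    0.1026    0.1236    0.1084    0.1300]
  [  0.1351    0.1274    0.1010    1.1477    0.1716    0.1663    0.1097    0.1010]
  [  0.0552    0.0849    0.0913    0.1105    1.1342    0.1509    0.0778    0.1046]
  [  0.0716    0.1019    0.1542    0.1522    0.1319    1.0747    0.1475    0.0971]
  [  0.0955    0.0515    0.0864    0.0957    0.1085    0.1147    1.0575    0.1402]
  [  0.1268    0.1082    0.1414    0.0923    0.0975    0.1053    0.1478    1.0767]
Total output x = L · d:
  x_0 = 1.0764·69 + 0.0781·34 + 0.0506·33 + 0.1246·62 + 0.1088·43 + 0.0686·62 + 0.1093·49 + 0.1115·81 = 109.6385
  x_1 = 0.0446·69 + 1.1283·34 + 0.1133·33 + 0.1095·62 + 0.1144·43 + 0.1336·62 + 0.0774·49 + 0.1063·81 = 77.5738
  x_2 = 0.0437·69 + 0.1393·34 + 1.1468·33 + 0.0570·62 + 0.1026·43 + 0.1236·62 + 0.1084·49 + 0.1300·81 = 77.0404
  x_3 = 0.1351·69 + 0.1274·34 + 0.1010·33 + 1.1477·62 + 0.1716·43 + 0.1663·62 + 0.1097·49 + 0.1010·81 = 119.3829
  x_4 = 0.0552·69 + 0.0849·34 + 0.0913·33 + 0.1105·62 + 1.1342·43 + 0.1509·62 + 0.0778·49 + 0.1046·81 = 86.9724
  x_5 = 0.0716·69 + 0.1019·34 + 0.1542·33 + 0.1522·62 + 0.1319·43 + 1.0747·62 + 0.1475·49 + 0.0971·81 = 110.3278
  x_6 = 0.0955·69 + 0.0515·34 + 0.0864·33 + 0.0957·62 + 0.1085·43 + 0.1147·62 + 1.0575·49 + 0.1402·81 = 92.0660
  x_7 = 0.1268·69 + 0.1082·34 + 0.1414·33 + 0.0923·62 + 0.0975·43 + 0.1053·62 + 0.1478·49 + 1.0767·81 = 127.9926

77.5738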